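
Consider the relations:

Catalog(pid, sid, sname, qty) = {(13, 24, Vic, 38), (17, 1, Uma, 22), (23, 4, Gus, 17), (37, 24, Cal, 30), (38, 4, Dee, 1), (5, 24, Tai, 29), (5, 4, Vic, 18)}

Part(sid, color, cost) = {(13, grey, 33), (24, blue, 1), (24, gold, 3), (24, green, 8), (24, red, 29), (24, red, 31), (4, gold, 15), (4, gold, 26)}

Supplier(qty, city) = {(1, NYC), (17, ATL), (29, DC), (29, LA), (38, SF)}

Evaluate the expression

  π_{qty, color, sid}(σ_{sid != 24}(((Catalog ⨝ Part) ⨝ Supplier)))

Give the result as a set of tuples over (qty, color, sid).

{(1, gold, 4), (17, gold, 4)}

Joining Catalog and Part on sid yields {(13, 24, Vic, 38, blue, 1), (13, 24, Vic, 38, gold, 3), (13, 24, Vic, 38, green, 8), (13, 24, Vic, 38, red, 29), (13, 24, Vic, 38, red, 31), (23, 4, Gus, 17, gold, 15), (23, 4, Gus, 17, gold, 26), (37, 24, Cal, 30, blue, 1), (37, 24, Cal, 30, gold, 3), (37, 24, Cal, 30, green, 8), (37, 24, Cal, 30, red, 29), (37, 24, Cal, 30, red, 31), (38, 4, Dee, 1, gold, 15), (38, 4, Dee, 1, gold, 26), (5, 24, Tai, 29, blue, 1), (5, 24, Tai, 29, gold, 3), (5, 24, Tai, 29, green, 8), (5, 24, Tai, 29, red, 29), (5, 24, Tai, 29, red, 31), (5, 4, Vic, 18, gold, 15), (5, 4, Vic, 18, gold, 26)}.
Joining (Catalog ⨝ Part) and Supplier on qty yields {(13, 24, Vic, 38, blue, 1, SF), (13, 24, Vic, 38, gold, 3, SF), (13, 24, Vic, 38, green, 8, SF), (13, 24, Vic, 38, red, 29, SF), (13, 24, Vic, 38, red, 31, SF), (23, 4, Gus, 17, gold, 15, ATL), (23, 4, Gus, 17, gold, 26, ATL), (38, 4, Dee, 1, gold, 15, NYC), (38, 4, Dee, 1, gold, 26, NYC), (5, 24, Tai, 29, blue, 1, DC), (5, 24, Tai, 29, blue, 1, LA), (5, 24, Tai, 29, gold, 3, DC), (5, 24, Tai, 29, gold, 3, LA), (5, 24, Tai, 29, green, 8, DC), (5, 24, Tai, 29, green, 8, LA), (5, 24, Tai, 29, red, 29, DC), (5, 24, Tai, 29, red, 29, LA), (5, 24, Tai, 29, red, 31, DC), (5, 24, Tai, 29, red, 31, LA)}.
Apply σ_{sid != 24}; surviving tuples: {(23, 4, Gus, 17, gold, 15, ATL), (23, 4, Gus, 17, gold, 26, ATL), (38, 4, Dee, 1, gold, 15, NYC), (38, 4, Dee, 1, gold, 26, NYC)}
π[qty, color, sid]: project onto (qty, color, sid) (2 duplicate(s) eliminated) → {(1, gold, 4), (17, gold, 4)}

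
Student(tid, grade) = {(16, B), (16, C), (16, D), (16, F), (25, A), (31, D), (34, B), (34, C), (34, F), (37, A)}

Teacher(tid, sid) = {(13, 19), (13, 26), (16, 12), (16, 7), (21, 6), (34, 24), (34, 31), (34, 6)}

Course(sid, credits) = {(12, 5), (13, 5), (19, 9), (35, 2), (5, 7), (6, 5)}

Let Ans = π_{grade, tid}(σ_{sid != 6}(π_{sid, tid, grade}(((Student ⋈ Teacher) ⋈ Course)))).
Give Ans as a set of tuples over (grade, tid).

{(B, 16), (C, 16), (D, 16), (F, 16)}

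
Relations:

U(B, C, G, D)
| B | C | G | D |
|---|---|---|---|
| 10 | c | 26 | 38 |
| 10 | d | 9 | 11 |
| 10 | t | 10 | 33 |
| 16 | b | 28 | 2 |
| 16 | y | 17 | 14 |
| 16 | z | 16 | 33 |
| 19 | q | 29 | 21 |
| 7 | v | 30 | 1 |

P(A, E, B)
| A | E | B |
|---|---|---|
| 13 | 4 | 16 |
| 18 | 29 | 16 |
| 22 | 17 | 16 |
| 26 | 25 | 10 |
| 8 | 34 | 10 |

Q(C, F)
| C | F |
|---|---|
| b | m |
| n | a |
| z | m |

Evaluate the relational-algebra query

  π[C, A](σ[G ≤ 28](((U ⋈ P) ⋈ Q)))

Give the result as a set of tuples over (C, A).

U ⋈ P (natural join on B): {(10, c, 26, 38, 26, 25), (10, c, 26, 38, 8, 34), (10, d, 9, 11, 26, 25), (10, d, 9, 11, 8, 34), (10, t, 10, 33, 26, 25), (10, t, 10, 33, 8, 34), (16, b, 28, 2, 13, 4), (16, b, 28, 2, 18, 29), (16, b, 28, 2, 22, 17), (16, y, 17, 14, 13, 4), (16, y, 17, 14, 18, 29), (16, y, 17, 14, 22, 17), (16, z, 16, 33, 13, 4), (16, z, 16, 33, 18, 29), (16, z, 16, 33, 22, 17)}
(U ⋈ P) ⋈ Q (natural join on C): {(16, b, 28, 2, 13, 4, m), (16, b, 28, 2, 18, 29, m), (16, b, 28, 2, 22, 17, m), (16, z, 16, 33, 13, 4, m), (16, z, 16, 33, 18, 29, m), (16, z, 16, 33, 22, 17, m)}
σ[G ≤ 28]: keep tuples satisfying G ≤ 28 → {(16, b, 28, 2, 13, 4, m), (16, b, 28, 2, 18, 29, m), (16, b, 28, 2, 22, 17, m), (16, z, 16, 33, 13, 4, m), (16, z, 16, 33, 18, 29, m), (16, z, 16, 33, 22, 17, m)}
Keep only column(s) C, A: {(b, 13), (b, 18), (b, 22), (z, 13), (z, 18), (z, 22)}

{(b, 13), (b, 18), (b, 22), (z, 13), (z, 18), (z, 22)}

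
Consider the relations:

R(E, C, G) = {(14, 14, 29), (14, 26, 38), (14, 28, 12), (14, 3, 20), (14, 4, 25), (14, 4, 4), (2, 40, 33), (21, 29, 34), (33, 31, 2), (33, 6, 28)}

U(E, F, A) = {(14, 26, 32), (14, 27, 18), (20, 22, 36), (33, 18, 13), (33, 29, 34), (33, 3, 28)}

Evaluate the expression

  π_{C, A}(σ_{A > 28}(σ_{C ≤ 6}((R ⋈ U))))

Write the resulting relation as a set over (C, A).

Joining R and U on E yields {(14, 14, 29, 26, 32), (14, 14, 29, 27, 18), (14, 26, 38, 26, 32), (14, 26, 38, 27, 18), (14, 28, 12, 26, 32), (14, 28, 12, 27, 18), (14, 3, 20, 26, 32), (14, 3, 20, 27, 18), (14, 4, 25, 26, 32), (14, 4, 25, 27, 18), (14, 4, 4, 26, 32), (14, 4, 4, 27, 18), (33, 31, 2, 18, 13), (33, 31, 2, 29, 34), (33, 31, 2, 3, 28), (33, 6, 28, 18, 13), (33, 6, 28, 29, 34), (33, 6, 28, 3, 28)}.
σ[C ≤ 6]: keep tuples satisfying C ≤ 6 → {(14, 3, 20, 26, 32), (14, 3, 20, 27, 18), (14, 4, 25, 26, 32), (14, 4, 25, 27, 18), (14, 4, 4, 26, 32), (14, 4, 4, 27, 18), (33, 6, 28, 18, 13), (33, 6, 28, 29, 34), (33, 6, 28, 3, 28)}
σ[A > 28]: keep tuples satisfying A > 28 → {(14, 3, 20, 26, 32), (14, 4, 25, 26, 32), (14, 4, 4, 26, 32), (33, 6, 28, 29, 34)}
π[C, A]: project onto (C, A) (1 duplicate(s) eliminated) → {(3, 32), (4, 32), (6, 34)}

{(3, 32), (4, 32), (6, 34)}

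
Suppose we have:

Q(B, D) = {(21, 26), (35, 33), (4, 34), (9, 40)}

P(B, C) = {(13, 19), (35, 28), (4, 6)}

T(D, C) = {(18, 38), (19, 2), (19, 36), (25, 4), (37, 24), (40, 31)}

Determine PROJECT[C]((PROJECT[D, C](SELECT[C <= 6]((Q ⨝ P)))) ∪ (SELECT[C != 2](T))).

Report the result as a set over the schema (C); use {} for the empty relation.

Q ⋈ P (natural join on B): {(35, 33, 28), (4, 34, 6)}
Filtering on C <= 6 leaves {(4, 34, 6)}.
Keep only column(s) D, C: {(34, 6)}
Filtering on C != 2 leaves {(18, 38), (19, 36), (25, 4), (37, 24), (40, 31)}.
Union: {(34, 6)} with {(18, 38), (19, 36), (25, 4), (37, 24), (40, 31)} → {(18, 38), (19, 36), (25, 4), (34, 6), (37, 24), (40, 31)}
Keep only column(s) C: {24, 31, 36, 38, 4, 6}

{24, 31, 36, 38, 4, 6}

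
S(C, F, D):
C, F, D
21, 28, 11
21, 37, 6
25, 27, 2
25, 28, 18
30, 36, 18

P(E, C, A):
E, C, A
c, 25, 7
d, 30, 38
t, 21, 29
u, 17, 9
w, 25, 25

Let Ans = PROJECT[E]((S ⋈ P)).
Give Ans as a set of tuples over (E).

{c, d, t, w}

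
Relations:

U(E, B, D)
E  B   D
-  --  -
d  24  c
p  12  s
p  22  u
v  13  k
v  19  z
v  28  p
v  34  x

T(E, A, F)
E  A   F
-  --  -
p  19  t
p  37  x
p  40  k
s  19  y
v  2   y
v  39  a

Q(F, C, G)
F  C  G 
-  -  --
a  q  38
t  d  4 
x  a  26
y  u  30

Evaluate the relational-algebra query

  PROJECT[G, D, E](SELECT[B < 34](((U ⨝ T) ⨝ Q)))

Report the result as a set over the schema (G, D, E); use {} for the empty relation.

{(26, s, p), (26, u, p), (30, k, v), (30, p, v), (30, z, v), (38, k, v), (38, p, v), (38, z, v), (4, s, p), (4, u, p)}

Natural join on E: {(p, 12, s, 19, t), (p, 12, s, 37, x), (p, 12, s, 40, k), (p, 22, u, 19, t), (p, 22, u, 37, x), (p, 22, u, 40, k), (v, 13, k, 2, y), (v, 13, k, 39, a), (v, 19, z, 2, y), (v, 19, z, 39, a), (v, 28, p, 2, y), (v, 28, p, 39, a), (v, 34, x, 2, y), (v, 34, x, 39, a)}
Natural join on F: {(p, 12, s, 19, t, d, 4), (p, 12, s, 37, x, a, 26), (p, 22, u, 19, t, d, 4), (p, 22, u, 37, x, a, 26), (v, 13, k, 2, y, u, 30), (v, 13, k, 39, a, q, 38), (v, 19, z, 2, y, u, 30), (v, 19, z, 39, a, q, 38), (v, 28, p, 2, y, u, 30), (v, 28, p, 39, a, q, 38), (v, 34, x, 2, y, u, 30), (v, 34, x, 39, a, q, 38)}
Selection B < 34: {(p, 12, s, 19, t, d, 4), (p, 12, s, 37, x, a, 26), (p, 22, u, 19, t, d, 4), (p, 22, u, 37, x, a, 26), (v, 13, k, 2, y, u, 30), (v, 13, k, 39, a, q, 38), (v, 19, z, 2, y, u, 30), (v, 19, z, 39, a, q, 38), (v, 28, p, 2, y, u, 30), (v, 28, p, 39, a, q, 38)}
π[G, D, E]: project onto (G, D, E) → {(26, s, p), (26, u, p), (30, k, v), (30, p, v), (30, z, v), (38, k, v), (38, p, v), (38, z, v), (4, s, p), (4, u, p)}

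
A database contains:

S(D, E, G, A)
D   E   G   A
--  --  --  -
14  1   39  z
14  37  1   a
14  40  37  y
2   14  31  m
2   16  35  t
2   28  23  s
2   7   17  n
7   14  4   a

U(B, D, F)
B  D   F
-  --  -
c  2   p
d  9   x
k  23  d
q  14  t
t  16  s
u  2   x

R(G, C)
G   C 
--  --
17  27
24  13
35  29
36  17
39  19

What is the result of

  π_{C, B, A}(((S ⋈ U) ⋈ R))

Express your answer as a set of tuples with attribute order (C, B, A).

{(19, q, z), (27, c, n), (27, u, n), (29, c, t), (29, u, t)}

Joining S and U on D yields {(14, 1, 39, z, q, t), (14, 37, 1, a, q, t), (14, 40, 37, y, q, t), (2, 14, 31, m, c, p), (2, 14, 31, m, u, x), (2, 16, 35, t, c, p), (2, 16, 35, t, u, x), (2, 28, 23, s, c, p), (2, 28, 23, s, u, x), (2, 7, 17, n, c, p), (2, 7, 17, n, u, x)}.
Joining (S ⋈ U) and R on G yields {(14, 1, 39, z, q, t, 19), (2, 16, 35, t, c, p, 29), (2, 16, 35, t, u, x, 29), (2, 7, 17, n, c, p, 27), (2, 7, 17, n, u, x, 27)}.
Projecting to C, B, A: {(19, q, z), (27, c, n), (27, u, n), (29, c, t), (29, u, t)}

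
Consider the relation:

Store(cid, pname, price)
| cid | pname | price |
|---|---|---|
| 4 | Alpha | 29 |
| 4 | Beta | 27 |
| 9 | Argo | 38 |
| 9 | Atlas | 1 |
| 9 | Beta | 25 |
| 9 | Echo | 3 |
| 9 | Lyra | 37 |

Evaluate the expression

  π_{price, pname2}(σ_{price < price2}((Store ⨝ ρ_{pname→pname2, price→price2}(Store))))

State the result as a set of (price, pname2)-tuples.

{(1, Argo), (1, Beta), (1, Echo), (1, Lyra), (25, Argo), (25, Lyra), (27, Alpha), (3, Argo), (3, Beta), (3, Lyra), (37, Argo)}

ρ[pname→pname2, price→price2]: schema becomes (cid, pname2, price2); tuples unchanged.
Natural join on cid: {(4, Alpha, 29, Alpha, 29), (4, Alpha, 29, Beta, 27), (4, Beta, 27, Alpha, 29), (4, Beta, 27, Beta, 27), (9, Argo, 38, Argo, 38), (9, Argo, 38, Atlas, 1), (9, Argo, 38, Beta, 25), (9, Argo, 38, Echo, 3), (9, Argo, 38, Lyra, 37), (9, Atlas, 1, Argo, 38), (9, Atlas, 1, Atlas, 1), (9, Atlas, 1, Beta, 25), (9, Atlas, 1, Echo, 3), (9, Atlas, 1, Lyra, 37), (9, Beta, 25, Argo, 38), (9, Beta, 25, Atlas, 1), (9, Beta, 25, Beta, 25), (9, Beta, 25, Echo, 3), (9, Beta, 25, Lyra, 37), (9, Echo, 3, Argo, 38), (9, Echo, 3, Atlas, 1), (9, Echo, 3, Beta, 25), (9, Echo, 3, Echo, 3), (9, Echo, 3, Lyra, 37), (9, Lyra, 37, Argo, 38), (9, Lyra, 37, Atlas, 1), (9, Lyra, 37, Beta, 25), (9, Lyra, 37, Echo, 3), (9, Lyra, 37, Lyra, 37)}
σ[price < price2]: keep tuples satisfying price < price2 → {(4, Beta, 27, Alpha, 29), (9, Atlas, 1, Argo, 38), (9, Atlas, 1, Beta, 25), (9, Atlas, 1, Echo, 3), (9, Atlas, 1, Lyra, 37), (9, Beta, 25, Argo, 38), (9, Beta, 25, Lyra, 37), (9, Echo, 3, Argo, 38), (9, Echo, 3, Beta, 25), (9, Echo, 3, Lyra, 37), (9, Lyra, 37, Argo, 38)}
π[price, pname2]: project onto (price, pname2) → {(1, Argo), (1, Beta), (1, Echo), (1, Lyra), (25, Argo), (25, Lyra), (27, Alpha), (3, Argo), (3, Beta), (3, Lyra), (37, Argo)}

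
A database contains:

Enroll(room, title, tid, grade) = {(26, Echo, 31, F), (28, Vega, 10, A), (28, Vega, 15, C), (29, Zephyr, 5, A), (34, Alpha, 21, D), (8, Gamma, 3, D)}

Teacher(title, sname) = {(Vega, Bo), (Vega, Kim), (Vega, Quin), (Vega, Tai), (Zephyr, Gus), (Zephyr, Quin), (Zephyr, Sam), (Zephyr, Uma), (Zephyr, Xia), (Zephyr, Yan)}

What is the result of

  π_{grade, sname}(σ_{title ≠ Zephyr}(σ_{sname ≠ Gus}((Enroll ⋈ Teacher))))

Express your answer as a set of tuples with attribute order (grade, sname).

Joining Enroll and Teacher on title yields {(28, Vega, 10, A, Bo), (28, Vega, 10, A, Kim), (28, Vega, 10, A, Quin), (28, Vega, 10, A, Tai), (28, Vega, 15, C, Bo), (28, Vega, 15, C, Kim), (28, Vega, 15, C, Quin), (28, Vega, 15, C, Tai), (29, Zephyr, 5, A, Gus), (29, Zephyr, 5, A, Quin), (29, Zephyr, 5, A, Sam), (29, Zephyr, 5, A, Uma), (29, Zephyr, 5, A, Xia), (29, Zephyr, 5, A, Yan)}.
Apply σ_{sname ≠ Gus}; surviving tuples: {(28, Vega, 10, A, Bo), (28, Vega, 10, A, Kim), (28, Vega, 10, A, Quin), (28, Vega, 10, A, Tai), (28, Vega, 15, C, Bo), (28, Vega, 15, C, Kim), (28, Vega, 15, C, Quin), (28, Vega, 15, C, Tai), (29, Zephyr, 5, A, Quin), (29, Zephyr, 5, A, Sam), (29, Zephyr, 5, A, Uma), (29, Zephyr, 5, A, Xia), (29, Zephyr, 5, A, Yan)}
Apply σ_{title ≠ Zephyr}; surviving tuples: {(28, Vega, 10, A, Bo), (28, Vega, 10, A, Kim), (28, Vega, 10, A, Quin), (28, Vega, 10, A, Tai), (28, Vega, 15, C, Bo), (28, Vega, 15, C, Kim), (28, Vega, 15, C, Quin), (28, Vega, 15, C, Tai)}
Projecting to grade, sname: {(A, Bo), (A, Kim), (A, Quin), (A, Tai), (C, Bo), (C, Kim), (C, Quin), (C, Tai)}

{(A, Bo), (A, Kim), (A, Quin), (A, Tai), (C, Bo), (C, Kim), (C, Quin), (C, Tai)}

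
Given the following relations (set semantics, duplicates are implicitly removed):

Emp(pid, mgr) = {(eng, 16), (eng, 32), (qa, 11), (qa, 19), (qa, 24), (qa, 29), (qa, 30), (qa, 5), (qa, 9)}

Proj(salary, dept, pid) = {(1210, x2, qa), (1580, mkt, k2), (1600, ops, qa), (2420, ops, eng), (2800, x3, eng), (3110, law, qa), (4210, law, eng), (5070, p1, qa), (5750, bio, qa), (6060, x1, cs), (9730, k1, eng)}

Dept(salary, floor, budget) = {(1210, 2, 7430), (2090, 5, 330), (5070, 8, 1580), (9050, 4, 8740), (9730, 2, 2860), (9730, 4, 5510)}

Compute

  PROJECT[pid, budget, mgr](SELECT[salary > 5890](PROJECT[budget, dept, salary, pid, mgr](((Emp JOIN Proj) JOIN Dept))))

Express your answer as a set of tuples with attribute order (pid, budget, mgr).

{(eng, 2860, 16), (eng, 2860, 32), (eng, 5510, 16), (eng, 5510, 32)}

Natural join on pid: {(eng, 16, 2420, ops), (eng, 16, 2800, x3), (eng, 16, 4210, law), (eng, 16, 9730, k1), (eng, 32, 2420, ops), (eng, 32, 2800, x3), (eng, 32, 4210, law), (eng, 32, 9730, k1), (qa, 11, 1210, x2), (qa, 11, 1600, ops), (qa, 11, 3110, law), (qa, 11, 5070, p1), (qa, 11, 5750, bio), (qa, 19, 1210, x2), (qa, 19, 1600, ops), (qa, 19, 3110, law), (qa, 19, 5070, p1), (qa, 19, 5750, bio), (qa, 24, 1210, x2), (qa, 24, 1600, ops), (qa, 24, 3110, law), (qa, 24, 5070, p1), (qa, 24, 5750, bio), (qa, 29, 1210, x2), (qa, 29, 1600, ops), (qa, 29, 3110, law), (qa, 29, 5070, p1), (qa, 29, 5750, bio), (qa, 30, 1210, x2), (qa, 30, 1600, ops), (qa, 30, 3110, law), (qa, 30, 5070, p1), (qa, 30, 5750, bio), (qa, 5, 1210, x2), (qa, 5, 1600, ops), (qa, 5, 3110, law), (qa, 5, 5070, p1), (qa, 5, 5750, bio), (qa, 9, 1210, x2), (qa, 9, 1600, ops), (qa, 9, 3110, law), (qa, 9, 5070, p1), (qa, 9, 5750, bio)}
Natural join on salary: {(eng, 16, 9730, k1, 2, 2860), (eng, 16, 9730, k1, 4, 5510), (eng, 32, 9730, k1, 2, 2860), (eng, 32, 9730, k1, 4, 5510), (qa, 11, 1210, x2, 2, 7430), (qa, 11, 5070, p1, 8, 1580), (qa, 19, 1210, x2, 2, 7430), (qa, 19, 5070, p1, 8, 1580), (qa, 24, 1210, x2, 2, 7430), (qa, 24, 5070, p1, 8, 1580), (qa, 29, 1210, x2, 2, 7430), (qa, 29, 5070, p1, 8, 1580), (qa, 30, 1210, x2, 2, 7430), (qa, 30, 5070, p1, 8, 1580), (qa, 5, 1210, x2, 2, 7430), (qa, 5, 5070, p1, 8, 1580), (qa, 9, 1210, x2, 2, 7430), (qa, 9, 5070, p1, 8, 1580)}
π[budget, dept, salary, pid, mgr]: project onto (budget, dept, salary, pid, mgr) → {(1580, p1, 5070, qa, 11), (1580, p1, 5070, qa, 19), (1580, p1, 5070, qa, 24), (1580, p1, 5070, qa, 29), (1580, p1, 5070, qa, 30), (1580, p1, 5070, qa, 5), (1580, p1, 5070, qa, 9), (2860, k1, 9730, eng, 16), (2860, k1, 9730, eng, 32), (5510, k1, 9730, eng, 16), (5510, k1, 9730, eng, 32), (7430, x2, 1210, qa, 11), (7430, x2, 1210, qa, 19), (7430, x2, 1210, qa, 24), (7430, x2, 1210, qa, 29), (7430, x2, 1210, qa, 30), (7430, x2, 1210, qa, 5), (7430, x2, 1210, qa, 9)}
σ[salary > 5890]: keep tuples satisfying salary > 5890 → {(2860, k1, 9730, eng, 16), (2860, k1, 9730, eng, 32), (5510, k1, 9730, eng, 16), (5510, k1, 9730, eng, 32)}
π[pid, budget, mgr]: project onto (pid, budget, mgr) → {(eng, 2860, 16), (eng, 2860, 32), (eng, 5510, 16), (eng, 5510, 32)}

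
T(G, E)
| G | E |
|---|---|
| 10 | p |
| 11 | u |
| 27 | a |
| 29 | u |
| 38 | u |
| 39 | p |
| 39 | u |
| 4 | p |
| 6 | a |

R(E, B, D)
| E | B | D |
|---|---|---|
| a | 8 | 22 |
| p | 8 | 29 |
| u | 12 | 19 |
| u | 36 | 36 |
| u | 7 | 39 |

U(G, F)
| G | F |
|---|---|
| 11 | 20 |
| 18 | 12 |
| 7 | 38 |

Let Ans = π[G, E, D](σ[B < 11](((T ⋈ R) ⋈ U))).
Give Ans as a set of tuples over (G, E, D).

T ⋈ R (natural join on E): {(10, p, 8, 29), (11, u, 12, 19), (11, u, 36, 36), (11, u, 7, 39), (27, a, 8, 22), (29, u, 12, 19), (29, u, 36, 36), (29, u, 7, 39), (38, u, 12, 19), (38, u, 36, 36), (38, u, 7, 39), (39, p, 8, 29), (39, u, 12, 19), (39, u, 36, 36), (39, u, 7, 39), (4, p, 8, 29), (6, a, 8, 22)}
(T ⋈ R) ⋈ U (natural join on G): {(11, u, 12, 19, 20), (11, u, 36, 36, 20), (11, u, 7, 39, 20)}
Filtering on B < 11 leaves {(11, u, 7, 39, 20)}.
Projecting to G, E, D: {(11, u, 39)}

{(11, u, 39)}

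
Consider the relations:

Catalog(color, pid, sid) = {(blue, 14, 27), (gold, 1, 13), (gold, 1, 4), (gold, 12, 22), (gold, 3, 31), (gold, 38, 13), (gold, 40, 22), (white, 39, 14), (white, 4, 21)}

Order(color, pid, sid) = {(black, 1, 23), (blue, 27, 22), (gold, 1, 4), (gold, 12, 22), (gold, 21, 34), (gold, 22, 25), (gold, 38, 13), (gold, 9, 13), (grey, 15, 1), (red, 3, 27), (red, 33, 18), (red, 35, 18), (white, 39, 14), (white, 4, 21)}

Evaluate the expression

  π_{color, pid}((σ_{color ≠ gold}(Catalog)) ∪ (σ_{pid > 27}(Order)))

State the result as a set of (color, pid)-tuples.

Selection color ≠ gold: {(blue, 14, 27), (white, 39, 14), (white, 4, 21)}
Selection pid > 27: {(gold, 38, 13), (red, 33, 18), (red, 35, 18), (white, 39, 14)}
Taking the union: {(blue, 14, 27), (gold, 38, 13), (red, 33, 18), (red, 35, 18), (white, 39, 14), (white, 4, 21)}
Keep only column(s) color, pid: {(blue, 14), (gold, 38), (red, 33), (red, 35), (white, 39), (white, 4)}

{(blue, 14), (gold, 38), (red, 33), (red, 35), (white, 39), (white, 4)}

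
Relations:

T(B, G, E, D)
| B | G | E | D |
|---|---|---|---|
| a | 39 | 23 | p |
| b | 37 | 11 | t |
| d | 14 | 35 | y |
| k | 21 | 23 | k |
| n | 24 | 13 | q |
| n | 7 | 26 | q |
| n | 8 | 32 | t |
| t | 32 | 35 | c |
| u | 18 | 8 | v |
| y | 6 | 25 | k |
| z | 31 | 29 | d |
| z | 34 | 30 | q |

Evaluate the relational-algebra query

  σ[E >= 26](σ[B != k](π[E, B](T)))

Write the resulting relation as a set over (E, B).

π_{E, B} gives {(11, b), (13, n), (23, a), (23, k), (25, y), (26, n), (29, z), (30, z), (32, n), (35, d), (35, t), (8, u)}.
Selection B != k: {(11, b), (13, n), (23, a), (25, y), (26, n), (29, z), (30, z), (32, n), (35, d), (35, t), (8, u)}
Selection E >= 26: {(26, n), (29, z), (30, z), (32, n), (35, d), (35, t)}

{(26, n), (29, z), (30, z), (32, n), (35, d), (35, t)}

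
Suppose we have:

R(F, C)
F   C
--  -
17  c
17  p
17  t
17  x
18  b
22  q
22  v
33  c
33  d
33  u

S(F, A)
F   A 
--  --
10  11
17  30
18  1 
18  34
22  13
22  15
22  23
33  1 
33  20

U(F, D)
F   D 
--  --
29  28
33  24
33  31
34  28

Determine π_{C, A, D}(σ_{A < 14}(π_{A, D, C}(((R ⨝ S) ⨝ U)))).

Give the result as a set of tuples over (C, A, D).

Natural join on F: {(17, c, 30), (17, p, 30), (17, t, 30), (17, x, 30), (18, b, 1), (18, b, 34), (22, q, 13), (22, q, 15), (22, q, 23), (22, v, 13), (22, v, 15), (22, v, 23), (33, c, 1), (33, c, 20), (33, d, 1), (33, d, 20), (33, u, 1), (33, u, 20)}
Natural join on F: {(33, c, 1, 24), (33, c, 1, 31), (33, c, 20, 24), (33, c, 20, 31), (33, d, 1, 24), (33, d, 1, 31), (33, d, 20, 24), (33, d, 20, 31), (33, u, 1, 24), (33, u, 1, 31), (33, u, 20, 24), (33, u, 20, 31)}
Projecting to A, D, C: {(1, 24, c), (1, 24, d), (1, 24, u), (1, 31, c), (1, 31, d), (1, 31, u), (20, 24, c), (20, 24, d), (20, 24, u), (20, 31, c), (20, 31, d), (20, 31, u)}
σ[A < 14]: keep tuples satisfying A < 14 → {(1, 24, c), (1, 24, d), (1, 24, u), (1, 31, c), (1, 31, d), (1, 31, u)}
Projecting to C, A, D: {(c, 1, 24), (c, 1, 31), (d, 1, 24), (d, 1, 31), (u, 1, 24), (u, 1, 31)}

{(c, 1, 24), (c, 1, 31), (d, 1, 24), (d, 1, 31), (u, 1, 24), (u, 1, 31)}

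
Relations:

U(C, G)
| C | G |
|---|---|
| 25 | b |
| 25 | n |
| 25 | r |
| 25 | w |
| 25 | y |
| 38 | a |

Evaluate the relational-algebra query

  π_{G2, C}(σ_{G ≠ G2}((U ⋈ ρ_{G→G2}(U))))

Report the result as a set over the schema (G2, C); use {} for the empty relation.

{(b, 25), (n, 25), (r, 25), (w, 25), (y, 25)}

ρ[G→G2]: schema becomes (C, G2); tuples unchanged.
Natural join on C: {(25, b, b), (25, b, n), (25, b, r), (25, b, w), (25, b, y), (25, n, b), (25, n, n), (25, n, r), (25, n, w), (25, n, y), (25, r, b), (25, r, n), (25, r, r), (25, r, w), (25, r, y), (25, w, b), (25, w, n), (25, w, r), (25, w, w), (25, w, y), (25, y, b), (25, y, n), (25, y, r), (25, y, w), (25, y, y), (38, a, a)}
σ[G ≠ G2]: keep tuples satisfying G ≠ G2 → {(25, b, n), (25, b, r), (25, b, w), (25, b, y), (25, n, b), (25, n, r), (25, n, w), (25, n, y), (25, r, b), (25, r, n), (25, r, w), (25, r, y), (25, w, b), (25, w, n), (25, w, r), (25, w, y), (25, y, b), (25, y, n), (25, y, r), (25, y, w)}
Keep only column(s) G2, C (15 duplicate(s) eliminated): {(b, 25), (n, 25), (r, 25), (w, 25), (y, 25)}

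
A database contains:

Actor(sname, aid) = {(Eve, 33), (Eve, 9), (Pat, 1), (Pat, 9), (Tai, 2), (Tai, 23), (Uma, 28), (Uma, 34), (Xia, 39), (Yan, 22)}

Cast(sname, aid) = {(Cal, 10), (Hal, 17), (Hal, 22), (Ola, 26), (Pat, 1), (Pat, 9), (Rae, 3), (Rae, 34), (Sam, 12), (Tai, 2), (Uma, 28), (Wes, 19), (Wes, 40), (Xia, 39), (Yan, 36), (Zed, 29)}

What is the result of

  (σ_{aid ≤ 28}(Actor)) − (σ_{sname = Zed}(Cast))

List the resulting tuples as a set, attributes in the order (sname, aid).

{(Eve, 9), (Pat, 1), (Pat, 9), (Tai, 2), (Tai, 23), (Uma, 28), (Yan, 22)}

Selection aid ≤ 28: {(Eve, 9), (Pat, 1), (Pat, 9), (Tai, 2), (Tai, 23), (Uma, 28), (Yan, 22)}
Selection sname = Zed: {(Zed, 29)}
Difference: {(Eve, 9), (Pat, 1), (Pat, 9), (Tai, 2), (Tai, 23), (Uma, 28), (Yan, 22)} with {(Zed, 29)} → {(Eve, 9), (Pat, 1), (Pat, 9), (Tai, 2), (Tai, 23), (Uma, 28), (Yan, 22)}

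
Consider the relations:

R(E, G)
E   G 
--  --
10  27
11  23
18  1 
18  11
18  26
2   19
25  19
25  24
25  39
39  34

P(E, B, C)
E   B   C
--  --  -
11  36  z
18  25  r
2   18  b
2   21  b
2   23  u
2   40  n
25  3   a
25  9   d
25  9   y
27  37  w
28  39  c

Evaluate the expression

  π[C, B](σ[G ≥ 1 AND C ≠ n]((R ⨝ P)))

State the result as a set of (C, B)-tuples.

{(a, 3), (b, 18), (b, 21), (d, 9), (r, 25), (u, 23), (y, 9), (z, 36)}

Joining R and P on E yields {(11, 23, 36, z), (18, 1, 25, r), (18, 11, 25, r), (18, 26, 25, r), (2, 19, 18, b), (2, 19, 21, b), (2, 19, 23, u), (2, 19, 40, n), (25, 19, 3, a), (25, 19, 9, d), (25, 19, 9, y), (25, 24, 3, a), (25, 24, 9, d), (25, 24, 9, y), (25, 39, 3, a), (25, 39, 9, d), (25, 39, 9, y)}.
Selection G ≥ 1 AND C ≠ n: {(11, 23, 36, z), (18, 1, 25, r), (18, 11, 25, r), (18, 26, 25, r), (2, 19, 18, b), (2, 19, 21, b), (2, 19, 23, u), (25, 19, 3, a), (25, 19, 9, d), (25, 19, 9, y), (25, 24, 3, a), (25, 24, 9, d), (25, 24, 9, y), (25, 39, 3, a), (25, 39, 9, d), (25, 39, 9, y)}
Keep only column(s) C, B (8 duplicate(s) eliminated): {(a, 3), (b, 18), (b, 21), (d, 9), (r, 25), (u, 23), (y, 9), (z, 36)}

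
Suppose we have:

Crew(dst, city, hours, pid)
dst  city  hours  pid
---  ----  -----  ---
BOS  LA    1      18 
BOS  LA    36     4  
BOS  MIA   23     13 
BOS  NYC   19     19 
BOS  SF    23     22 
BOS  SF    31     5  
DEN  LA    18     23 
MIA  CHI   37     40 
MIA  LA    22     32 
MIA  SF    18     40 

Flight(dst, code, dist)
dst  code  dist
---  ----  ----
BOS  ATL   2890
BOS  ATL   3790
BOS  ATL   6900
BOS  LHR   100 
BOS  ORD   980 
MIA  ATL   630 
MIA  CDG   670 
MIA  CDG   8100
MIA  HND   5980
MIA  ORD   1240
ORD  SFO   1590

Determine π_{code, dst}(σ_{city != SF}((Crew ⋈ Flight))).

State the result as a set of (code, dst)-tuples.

{(ATL, BOS), (ATL, MIA), (CDG, MIA), (HND, MIA), (LHR, BOS), (ORD, BOS), (ORD, MIA)}

Natural join on dst: {(BOS, LA, 1, 18, ATL, 2890), (BOS, LA, 1, 18, ATL, 3790), (BOS, LA, 1, 18, ATL, 6900), (BOS, LA, 1, 18, LHR, 100), (BOS, LA, 1, 18, ORD, 980), (BOS, LA, 36, 4, ATL, 2890), (BOS, LA, 36, 4, ATL, 3790), (BOS, LA, 36, 4, ATL, 6900), (BOS, LA, 36, 4, LHR, 100), (BOS, LA, 36, 4, ORD, 980), (BOS, MIA, 23, 13, ATL, 2890), (BOS, MIA, 23, 13, ATL, 3790), (BOS, MIA, 23, 13, ATL, 6900), (BOS, MIA, 23, 13, LHR, 100), (BOS, MIA, 23, 13, ORD, 980), (BOS, NYC, 19, 19, ATL, 2890), (BOS, NYC, 19, 19, ATL, 3790), (BOS, NYC, 19, 19, ATL, 6900), (BOS, NYC, 19, 19, LHR, 100), (BOS, NYC, 19, 19, ORD, 980), (BOS, SF, 23, 22, ATL, 2890), (BOS, SF, 23, 22, ATL, 3790), (BOS, SF, 23, 22, ATL, 6900), (BOS, SF, 23, 22, LHR, 100), (BOS, SF, 23, 22, ORD, 980), (BOS, SF, 31, 5, ATL, 2890), (BOS, SF, 31, 5, ATL, 3790), (BOS, SF, 31, 5, ATL, 6900), (BOS, SF, 31, 5, LHR, 100), (BOS, SF, 31, 5, ORD, 980), (MIA, CHI, 37, 40, ATL, 630), (MIA, CHI, 37, 40, CDG, 670), (MIA, CHI, 37, 40, CDG, 8100), (MIA, CHI, 37, 40, HND, 5980), (MIA, CHI, 37, 40, ORD, 1240), (MIA, LA, 22, 32, ATL, 630), (MIA, LA, 22, 32, CDG, 670), (MIA, LA, 22, 32, CDG, 8100), (MIA, LA, 22, 32, HND, 5980), (MIA, LA, 22, 32, ORD, 1240), (MIA, SF, 18, 40, ATL, 630), (MIA, SF, 18, 40, CDG, 670), (MIA, SF, 18, 40, CDG, 8100), (MIA, SF, 18, 40, HND, 5980), (MIA, SF, 18, 40, ORD, 1240)}
Apply σ_{city != SF}; surviving tuples: {(BOS, LA, 1, 18, ATL, 2890), (BOS, LA, 1, 18, ATL, 3790), (BOS, LA, 1, 18, ATL, 6900), (BOS, LA, 1, 18, LHR, 100), (BOS, LA, 1, 18, ORD, 980), (BOS, LA, 36, 4, ATL, 2890), (BOS, LA, 36, 4, ATL, 3790), (BOS, LA, 36, 4, ATL, 6900), (BOS, LA, 36, 4, LHR, 100), (BOS, LA, 36, 4, ORD, 980), (BOS, MIA, 23, 13, ATL, 2890), (BOS, MIA, 23, 13, ATL, 3790), (BOS, MIA, 23, 13, ATL, 6900), (BOS, MIA, 23, 13, LHR, 100), (BOS, MIA, 23, 13, ORD, 980), (BOS, NYC, 19, 19, ATL, 2890), (BOS, NYC, 19, 19, ATL, 3790), (BOS, NYC, 19, 19, ATL, 6900), (BOS, NYC, 19, 19, LHR, 100), (BOS, NYC, 19, 19, ORD, 980), (MIA, CHI, 37, 40, ATL, 630), (MIA, CHI, 37, 40, CDG, 670), (MIA, CHI, 37, 40, CDG, 8100), (MIA, CHI, 37, 40, HND, 5980), (MIA, CHI, 37, 40, ORD, 1240), (MIA, LA, 22, 32, ATL, 630), (MIA, LA, 22, 32, CDG, 670), (MIA, LA, 22, 32, CDG, 8100), (MIA, LA, 22, 32, HND, 5980), (MIA, LA, 22, 32, ORD, 1240)}
π_{code, dst} gives {(ATL, BOS), (ATL, MIA), (CDG, MIA), (HND, MIA), (LHR, BOS), (ORD, BOS), (ORD, MIA)} (23 duplicate(s) eliminated).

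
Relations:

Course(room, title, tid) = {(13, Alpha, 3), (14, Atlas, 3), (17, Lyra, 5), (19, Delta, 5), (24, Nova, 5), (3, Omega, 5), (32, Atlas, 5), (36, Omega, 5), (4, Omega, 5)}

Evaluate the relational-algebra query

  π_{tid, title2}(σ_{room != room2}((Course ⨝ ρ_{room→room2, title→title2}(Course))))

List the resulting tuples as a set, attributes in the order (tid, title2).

{(3, Alpha), (3, Atlas), (5, Atlas), (5, Delta), (5, Lyra), (5, Nova), (5, Omega)}

ρ[room→room2, title→title2]: schema becomes (room2, title2, tid); tuples unchanged.
Natural join on tid: {(13, Alpha, 3, 13, Alpha), (13, Alpha, 3, 14, Atlas), (14, Atlas, 3, 13, Alpha), (14, Atlas, 3, 14, Atlas), (17, Lyra, 5, 17, Lyra), (17, Lyra, 5, 19, Delta), (17, Lyra, 5, 24, Nova), (17, Lyra, 5, 3, Omega), (17, Lyra, 5, 32, Atlas), (17, Lyra, 5, 36, Omega), (17, Lyra, 5, 4, Omega), (19, Delta, 5, 17, Lyra), (19, Delta, 5, 19, Delta), (19, Delta, 5, 24, Nova), (19, Delta, 5, 3, Omega), (19, Delta, 5, 32, Atlas), (19, Delta, 5, 36, Omega), (19, Delta, 5, 4, Omega), (24, Nova, 5, 17, Lyra), (24, Nova, 5, 19, Delta), (24, Nova, 5, 24, Nova), (24, Nova, 5, 3, Omega), (24, Nova, 5, 32, Atlas), (24, Nova, 5, 36, Omega), (24, Nova, 5, 4, Omega), (3, Omega, 5, 17, Lyra), (3, Omega, 5, 19, Delta), (3, Omega, 5, 24, Nova), (3, Omega, 5, 3, Omega), (3, Omega, 5, 32, Atlas), (3, Omega, 5, 36, Omega), (3, Omega, 5, 4, Omega), (32, Atlas, 5, 17, Lyra), (32, Atlas, 5, 19, Delta), (32, Atlas, 5, 24, Nova), (32, Atlas, 5, 3, Omega), (32, Atlas, 5, 32, Atlas), (32, Atlas, 5, 36, Omega), (32, Atlas, 5, 4, Omega), (36, Omega, 5, 17, Lyra), (36, Omega, 5, 19, Delta), (36, Omega, 5, 24, Nova), (36, Omega, 5, 3, Omega), (36, Omega, 5, 32, Atlas), (36, Omega, 5, 36, Omega), (36, Omega, 5, 4, Omega), (4, Omega, 5, 17, Lyra), (4, Omega, 5, 19, Delta), (4, Omega, 5, 24, Nova), (4, Omega, 5, 3, Omega), (4, Omega, 5, 32, Atlas), (4, Omega, 5, 36, Omega), (4, Omega, 5, 4, Omega)}
Apply σ_{room != room2}; surviving tuples: {(13, Alpha, 3, 14, Atlas), (14, Atlas, 3, 13, Alpha), (17, Lyra, 5, 19, Delta), (17, Lyra, 5, 24, Nova), (17, Lyra, 5, 3, Omega), (17, Lyra, 5, 32, Atlas), (17, Lyra, 5, 36, Omega), (17, Lyra, 5, 4, Omega), (19, Delta, 5, 17, Lyra), (19, Delta, 5, 24, Nova), (19, Delta, 5, 3, Omega), (19, Delta, 5, 32, Atlas), (19, Delta, 5, 36, Omega), (19, Delta, 5, 4, Omega), (24, Nova, 5, 17, Lyra), (24, Nova, 5, 19, Delta), (24, Nova, 5, 3, Omega), (24, Nova, 5, 32, Atlas), (24, Nova, 5, 36, Omega), (24, Nova, 5, 4, Omega), (3, Omega, 5, 17, Lyra), (3, Omega, 5, 19, Delta), (3, Omega, 5, 24, Nova), (3, Omega, 5, 32, Atlas), (3, Omega, 5, 36, Omega), (3, Omega, 5, 4, Omega), (32, Atlas, 5, 17, Lyra), (32, Atlas, 5, 19, Delta), (32, Atlas, 5, 24, Nova), (32, Atlas, 5, 3, Omega), (32, Atlas, 5, 36, Omega), (32, Atlas, 5, 4, Omega), (36, Omega, 5, 17, Lyra), (36, Omega, 5, 19, Delta), (36, Omega, 5, 24, Nova), (36, Omega, 5, 3, Omega), (36, Omega, 5, 32, Atlas), (36, Omega, 5, 4, Omega), (4, Omega, 5, 17, Lyra), (4, Omega, 5, 19, Delta), (4, Omega, 5, 24, Nova), (4, Omega, 5, 3, Omega), (4, Omega, 5, 32, Atlas), (4, Omega, 5, 36, Omega)}
π_{tid, title2} gives {(3, Alpha), (3, Atlas), (5, Atlas), (5, Delta), (5, Lyra), (5, Nova), (5, Omega)} (37 duplicate(s) eliminated).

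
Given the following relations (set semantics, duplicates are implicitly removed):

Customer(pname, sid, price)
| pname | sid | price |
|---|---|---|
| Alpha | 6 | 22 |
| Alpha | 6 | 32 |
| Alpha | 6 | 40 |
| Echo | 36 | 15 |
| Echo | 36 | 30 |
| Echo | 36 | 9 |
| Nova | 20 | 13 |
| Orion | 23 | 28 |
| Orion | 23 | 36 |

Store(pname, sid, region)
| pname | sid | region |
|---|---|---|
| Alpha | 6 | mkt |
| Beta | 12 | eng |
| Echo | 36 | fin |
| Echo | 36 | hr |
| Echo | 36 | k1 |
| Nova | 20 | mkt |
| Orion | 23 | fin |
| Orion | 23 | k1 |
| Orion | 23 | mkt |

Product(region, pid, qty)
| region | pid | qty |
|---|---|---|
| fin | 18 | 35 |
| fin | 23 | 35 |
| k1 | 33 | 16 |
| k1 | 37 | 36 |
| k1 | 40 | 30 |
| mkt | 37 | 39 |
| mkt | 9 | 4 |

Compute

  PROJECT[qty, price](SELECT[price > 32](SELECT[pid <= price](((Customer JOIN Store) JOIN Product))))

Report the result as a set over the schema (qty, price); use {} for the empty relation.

{(16, 36), (35, 36), (39, 40), (4, 36), (4, 40)}

Joining Customer and Store on pname, sid yields {(Alpha, 6, 22, mkt), (Alpha, 6, 32, mkt), (Alpha, 6, 40, mkt), (Echo, 36, 15, fin), (Echo, 36, 15, hr), (Echo, 36, 15, k1), (Echo, 36, 30, fin), (Echo, 36, 30, hr), (Echo, 36, 30, k1), (Echo, 36, 9, fin), (Echo, 36, 9, hr), (Echo, 36, 9, k1), (Nova, 20, 13, mkt), (Orion, 23, 28, fin), (Orion, 23, 28, k1), (Orion, 23, 28, mkt), (Orion, 23, 36, fin), (Orion, 23, 36, k1), (Orion, 23, 36, mkt)}.
Joining (Customer JOIN Store) and Product on region yields {(Alpha, 6, 22, mkt, 37, 39), (Alpha, 6, 22, mkt, 9, 4), (Alpha, 6, 32, mkt, 37, 39), (Alpha, 6, 32, mkt, 9, 4), (Alpha, 6, 40, mkt, 37, 39), (Alpha, 6, 40, mkt, 9, 4), (Echo, 36, 15, fin, 18, 35), (Echo, 36, 15, fin, 23, 35), (Echo, 36, 15, k1, 33, 16), (Echo, 36, 15, k1, 37, 36), (Echo, 36, 15, k1, 40, 30), (Echo, 36, 30, fin, 18, 35), (Echo, 36, 30, fin, 23, 35), (Echo, 36, 30, k1, 33, 16), (Echo, 36, 30, k1, 37, 36), (Echo, 36, 30, k1, 40, 30), (Echo, 36, 9, fin, 18, 35), (Echo, 36, 9, fin, 23, 35), (Echo, 36, 9, k1, 33, 16), (Echo, 36, 9, k1, 37, 36), (Echo, 36, 9, k1, 40, 30), (Nova, 20, 13, mkt, 37, 39), (Nova, 20, 13, mkt, 9, 4), (Orion, 23, 28, fin, 18, 35), (Orion, 23, 28, fin, 23, 35), (Orion, 23, 28, k1, 33, 16), (Orion, 23, 28, k1, 37, 36), (Orion, 23, 28, k1, 40, 30), (Orion, 23, 28, mkt, 37, 39), (Orion, 23, 28, mkt, 9, 4), (Orion, 23, 36, fin, 18, 35), (Orion, 23, 36, fin, 23, 35), (Orion, 23, 36, k1, 33, 16), (Orion, 23, 36, k1, 37, 36), (Orion, 23, 36, k1, 40, 30), (Orion, 23, 36, mkt, 37, 39), (Orion, 23, 36, mkt, 9, 4)}.
Filtering on pid <= price leaves {(Alpha, 6, 22, mkt, 9, 4), (Alpha, 6, 32, mkt, 9, 4), (Alpha, 6, 40, mkt, 37, 39), (Alpha, 6, 40, mkt, 9, 4), (Echo, 36, 30, fin, 18, 35), (Echo, 36, 30, fin, 23, 35), (Nova, 20, 13, mkt, 9, 4), (Orion, 23, 28, fin, 18, 35), (Orion, 23, 28, fin, 23, 35), (Orion, 23, 28, mkt, 9, 4), (Orion, 23, 36, fin, 18, 35), (Orion, 23, 36, fin, 23, 35), (Orion, 23, 36, k1, 33, 16), (Orion, 23, 36, mkt, 9, 4)}.
Filtering on price > 32 leaves {(Alpha, 6, 40, mkt, 37, 39), (Alpha, 6, 40, mkt, 9, 4), (Orion, 23, 36, fin, 18, 35), (Orion, 23, 36, fin, 23, 35), (Orion, 23, 36, k1, 33, 16), (Orion, 23, 36, mkt, 9, 4)}.
Keep only column(s) qty, price (1 duplicate(s) eliminated): {(16, 36), (35, 36), (39, 40), (4, 36), (4, 40)}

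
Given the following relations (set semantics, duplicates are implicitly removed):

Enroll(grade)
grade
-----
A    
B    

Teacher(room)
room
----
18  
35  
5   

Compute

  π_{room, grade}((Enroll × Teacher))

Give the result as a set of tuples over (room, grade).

{(18, A), (18, B), (35, A), (35, B), (5, A), (5, B)}

Enroll × Teacher: Cartesian product, 2·3 = 6 tuples over (grade, room).
π_{room, grade} gives {(18, A), (18, B), (35, A), (35, B), (5, A), (5, B)}.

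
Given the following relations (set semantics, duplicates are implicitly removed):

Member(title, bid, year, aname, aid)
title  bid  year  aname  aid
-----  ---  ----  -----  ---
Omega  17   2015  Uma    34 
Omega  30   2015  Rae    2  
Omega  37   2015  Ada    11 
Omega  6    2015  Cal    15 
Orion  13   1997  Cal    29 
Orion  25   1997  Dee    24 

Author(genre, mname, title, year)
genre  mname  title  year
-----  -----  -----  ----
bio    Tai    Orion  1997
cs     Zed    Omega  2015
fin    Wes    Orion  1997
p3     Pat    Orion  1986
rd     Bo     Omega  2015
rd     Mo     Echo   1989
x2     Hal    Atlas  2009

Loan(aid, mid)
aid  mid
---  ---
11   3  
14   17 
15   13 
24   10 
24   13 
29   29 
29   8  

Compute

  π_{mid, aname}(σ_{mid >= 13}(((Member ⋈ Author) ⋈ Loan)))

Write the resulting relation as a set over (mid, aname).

{(13, Cal), (13, Dee), (29, Cal)}

Joining Member and Author on title, year yields {(Omega, 17, 2015, Uma, 34, cs, Zed), (Omega, 17, 2015, Uma, 34, rd, Bo), (Omega, 30, 2015, Rae, 2, cs, Zed), (Omega, 30, 2015, Rae, 2, rd, Bo), (Omega, 37, 2015, Ada, 11, cs, Zed), (Omega, 37, 2015, Ada, 11, rd, Bo), (Omega, 6, 2015, Cal, 15, cs, Zed), (Omega, 6, 2015, Cal, 15, rd, Bo), (Orion, 13, 1997, Cal, 29, bio, Tai), (Orion, 13, 1997, Cal, 29, fin, Wes), (Orion, 25, 1997, Dee, 24, bio, Tai), (Orion, 25, 1997, Dee, 24, fin, Wes)}.
Joining (Member ⋈ Author) and Loan on aid yields {(Omega, 37, 2015, Ada, 11, cs, Zed, 3), (Omega, 37, 2015, Ada, 11, rd, Bo, 3), (Omega, 6, 2015, Cal, 15, cs, Zed, 13), (Omega, 6, 2015, Cal, 15, rd, Bo, 13), (Orion, 13, 1997, Cal, 29, bio, Tai, 29), (Orion, 13, 1997, Cal, 29, bio, Tai, 8), (Orion, 13, 1997, Cal, 29, fin, Wes, 29), (Orion, 13, 1997, Cal, 29, fin, Wes, 8), (Orion, 25, 1997, Dee, 24, bio, Tai, 10), (Orion, 25, 1997, Dee, 24, bio, Tai, 13), (Orion, 25, 1997, Dee, 24, fin, Wes, 10), (Orion, 25, 1997, Dee, 24, fin, Wes, 13)}.
Filtering on mid >= 13 leaves {(Omega, 6, 2015, Cal, 15, cs, Zed, 13), (Omega, 6, 2015, Cal, 15, rd, Bo, 13), (Orion, 13, 1997, Cal, 29, bio, Tai, 29), (Orion, 13, 1997, Cal, 29, fin, Wes, 29), (Orion, 25, 1997, Dee, 24, bio, Tai, 13), (Orion, 25, 1997, Dee, 24, fin, Wes, 13)}.
Keep only column(s) mid, aname (3 duplicate(s) eliminated): {(13, Cal), (13, Dee), (29, Cal)}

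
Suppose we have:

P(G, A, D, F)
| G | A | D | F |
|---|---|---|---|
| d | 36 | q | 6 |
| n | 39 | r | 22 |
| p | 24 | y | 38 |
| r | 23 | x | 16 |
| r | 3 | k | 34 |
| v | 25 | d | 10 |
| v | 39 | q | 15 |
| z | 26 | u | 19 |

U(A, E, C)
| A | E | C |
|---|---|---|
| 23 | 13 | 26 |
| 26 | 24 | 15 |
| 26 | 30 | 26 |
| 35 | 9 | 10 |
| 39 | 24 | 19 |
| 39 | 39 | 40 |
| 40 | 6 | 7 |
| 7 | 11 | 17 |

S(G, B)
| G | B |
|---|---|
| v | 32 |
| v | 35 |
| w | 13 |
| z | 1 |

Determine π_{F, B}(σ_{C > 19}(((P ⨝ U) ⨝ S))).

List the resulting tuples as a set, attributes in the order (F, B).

{(15, 32), (15, 35), (19, 1)}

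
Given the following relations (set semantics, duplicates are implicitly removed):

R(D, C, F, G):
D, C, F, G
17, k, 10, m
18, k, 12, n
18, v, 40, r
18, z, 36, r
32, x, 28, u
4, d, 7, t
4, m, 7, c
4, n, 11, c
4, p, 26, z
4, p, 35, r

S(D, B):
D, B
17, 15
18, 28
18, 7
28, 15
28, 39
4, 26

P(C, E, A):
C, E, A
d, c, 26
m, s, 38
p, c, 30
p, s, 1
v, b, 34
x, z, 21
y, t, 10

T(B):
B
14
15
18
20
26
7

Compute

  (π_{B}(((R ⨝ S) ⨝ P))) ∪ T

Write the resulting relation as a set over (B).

{14, 15, 18, 20, 26, 28, 7}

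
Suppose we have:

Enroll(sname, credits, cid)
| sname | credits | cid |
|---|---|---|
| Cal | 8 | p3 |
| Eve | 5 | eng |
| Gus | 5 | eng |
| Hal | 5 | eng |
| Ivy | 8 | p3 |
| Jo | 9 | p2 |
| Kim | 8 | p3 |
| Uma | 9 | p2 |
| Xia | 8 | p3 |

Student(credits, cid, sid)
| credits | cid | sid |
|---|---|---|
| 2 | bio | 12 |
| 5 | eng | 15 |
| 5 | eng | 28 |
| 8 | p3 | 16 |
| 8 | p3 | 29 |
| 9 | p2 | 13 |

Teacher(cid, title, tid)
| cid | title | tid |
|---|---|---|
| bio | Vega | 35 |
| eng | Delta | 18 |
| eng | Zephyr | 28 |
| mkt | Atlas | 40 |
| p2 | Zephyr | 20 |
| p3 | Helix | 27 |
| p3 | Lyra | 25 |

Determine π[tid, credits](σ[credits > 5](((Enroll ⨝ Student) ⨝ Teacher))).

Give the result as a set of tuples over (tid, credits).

{(20, 9), (25, 8), (27, 8)}

Enroll ⋈ Student (natural join on credits, cid): {(Cal, 8, p3, 16), (Cal, 8, p3, 29), (Eve, 5, eng, 15), (Eve, 5, eng, 28), (Gus, 5, eng, 15), (Gus, 5, eng, 28), (Hal, 5, eng, 15), (Hal, 5, eng, 28), (Ivy, 8, p3, 16), (Ivy, 8, p3, 29), (Jo, 9, p2, 13), (Kim, 8, p3, 16), (Kim, 8, p3, 29), (Uma, 9, p2, 13), (Xia, 8, p3, 16), (Xia, 8, p3, 29)}
(Enroll ⨝ Student) ⋈ Teacher (natural join on cid): {(Cal, 8, p3, 16, Helix, 27), (Cal, 8, p3, 16, Lyra, 25), (Cal, 8, p3, 29, Helix, 27), (Cal, 8, p3, 29, Lyra, 25), (Eve, 5, eng, 15, Delta, 18), (Eve, 5, eng, 15, Zephyr, 28), (Eve, 5, eng, 28, Delta, 18), (Eve, 5, eng, 28, Zephyr, 28), (Gus, 5, eng, 15, Delta, 18), (Gus, 5, eng, 15, Zephyr, 28), (Gus, 5, eng, 28, Delta, 18), (Gus, 5, eng, 28, Zephyr, 28), (Hal, 5, eng, 15, Delta, 18), (Hal, 5, eng, 15, Zephyr, 28), (Hal, 5, eng, 28, Delta, 18), (Hal, 5, eng, 28, Zephyr, 28), (Ivy, 8, p3, 16, Helix, 27), (Ivy, 8, p3, 16, Lyra, 25), (Ivy, 8, p3, 29, Helix, 27), (Ivy, 8, p3, 29, Lyra, 25), (Jo, 9, p2, 13, Zephyr, 20), (Kim, 8, p3, 16, Helix, 27), (Kim, 8, p3, 16, Lyra, 25), (Kim, 8, p3, 29, Helix, 27), (Kim, 8, p3, 29, Lyra, 25), (Uma, 9, p2, 13, Zephyr, 20), (Xia, 8, p3, 16, Helix, 27), (Xia, 8, p3, 16, Lyra, 25), (Xia, 8, p3, 29, Helix, 27), (Xia, 8, p3, 29, Lyra, 25)}
Selection credits > 5: {(Cal, 8, p3, 16, Helix, 27), (Cal, 8, p3, 16, Lyra, 25), (Cal, 8, p3, 29, Helix, 27), (Cal, 8, p3, 29, Lyra, 25), (Ivy, 8, p3, 16, Helix, 27), (Ivy, 8, p3, 16, Lyra, 25), (Ivy, 8, p3, 29, Helix, 27), (Ivy, 8, p3, 29, Lyra, 25), (Jo, 9, p2, 13, Zephyr, 20), (Kim, 8, p3, 16, Helix, 27), (Kim, 8, p3, 16, Lyra, 25), (Kim, 8, p3, 29, Helix, 27), (Kim, 8, p3, 29, Lyra, 25), (Uma, 9, p2, 13, Zephyr, 20), (Xia, 8, p3, 16, Helix, 27), (Xia, 8, p3, 16, Lyra, 25), (Xia, 8, p3, 29, Helix, 27), (Xia, 8, p3, 29, Lyra, 25)}
Projecting to tid, credits (15 duplicate(s) eliminated): {(20, 9), (25, 8), (27, 8)}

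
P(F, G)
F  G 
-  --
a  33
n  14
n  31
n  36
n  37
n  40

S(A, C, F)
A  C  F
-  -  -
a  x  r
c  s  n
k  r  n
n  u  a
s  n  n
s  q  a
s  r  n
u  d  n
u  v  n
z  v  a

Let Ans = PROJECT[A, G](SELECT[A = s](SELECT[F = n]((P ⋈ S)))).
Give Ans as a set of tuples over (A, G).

Joining P and S on F yields {(a, 33, n, u), (a, 33, s, q), (a, 33, z, v), (n, 14, c, s), (n, 14, k, r), (n, 14, s, n), (n, 14, s, r), (n, 14, u, d), (n, 14, u, v), (n, 31, c, s), (n, 31, k, r), (n, 31, s, n), (n, 31, s, r), (n, 31, u, d), (n, 31, u, v), (n, 36, c, s), (n, 36, k, r), (n, 36, s, n), (n, 36, s, r), (n, 36, u, d), (n, 36, u, v), (n, 37, c, s), (n, 37, k, r), (n, 37, s, n), (n, 37, s, r), (n, 37, u, d), (n, 37, u, v), (n, 40, c, s), (n, 40, k, r), (n, 40, s, n), (n, 40, s, r), (n, 40, u, d), (n, 40, u, v)}.
σ[F = n]: keep tuples satisfying F = n → {(n, 14, c, s), (n, 14, k, r), (n, 14, s, n), (n, 14, s, r), (n, 14, u, d), (n, 14, u, v), (n, 31, c, s), (n, 31, k, r), (n, 31, s, n), (n, 31, s, r), (n, 31, u, d), (n, 31, u, v), (n, 36, c, s), (n, 36, k, r), (n, 36, s, n), (n, 36, s, r), (n, 36, u, d), (n, 36, u, v), (n, 37, c, s), (n, 37, k, r), (n, 37, s, n), (n, 37, s, r), (n, 37, u, d), (n, 37, u, v), (n, 40, c, s), (n, 40, k, r), (n, 40, s, n), (n, 40, s, r), (n, 40, u, d), (n, 40, u, v)}
σ[A = s]: keep tuples satisfying A = s → {(n, 14, s, n), (n, 14, s, r), (n, 31, s, n), (n, 31, s, r), (n, 36, s, n), (n, 36, s, r), (n, 37, s, n), (n, 37, s, r), (n, 40, s, n), (n, 40, s, r)}
π_{A, G} gives {(s, 14), (s, 31), (s, 36), (s, 37), (s, 40)} (5 duplicate(s) eliminated).

{(s, 14), (s, 31), (s, 36), (s, 37), (s, 40)}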